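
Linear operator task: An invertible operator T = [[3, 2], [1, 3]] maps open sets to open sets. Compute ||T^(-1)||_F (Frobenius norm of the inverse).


det(T) = 3*3 - 2*1 = 7
T^(-1) = (1/7) * [[3, -2], [-1, 3]] = [[0.4286, -0.2857], [-0.1429, 0.4286]]
||T^(-1)||_F^2 = 0.4286^2 + (-0.2857)^2 + (-0.1429)^2 + 0.4286^2 = 0.4694
||T^(-1)||_F = sqrt(0.4694) = 0.6851

0.6851


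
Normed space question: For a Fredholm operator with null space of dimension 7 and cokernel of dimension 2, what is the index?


The Fredholm index is defined as ind(T) = dim(ker T) - dim(coker T)
= 7 - 2
= 5

5


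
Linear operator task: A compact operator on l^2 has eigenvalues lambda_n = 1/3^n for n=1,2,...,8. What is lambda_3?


The eigenvalue formula gives lambda_3 = 1/3^3
= 1/27
= 0.0370

0.0370


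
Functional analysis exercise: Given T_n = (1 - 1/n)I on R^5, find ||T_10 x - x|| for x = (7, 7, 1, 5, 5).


T_10 x - x = (1 - 1/10)x - x = -x/10
||x|| = sqrt(149) = 12.2066
||T_10 x - x|| = ||x||/10 = 12.2066/10 = 1.2207

1.2207


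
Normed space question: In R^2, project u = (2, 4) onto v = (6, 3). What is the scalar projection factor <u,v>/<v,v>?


Computing <u,v> = 2*6 + 4*3 = 24
Computing <v,v> = 6^2 + 3^2 = 45
Projection coefficient = 24/45 = 0.5333

0.5333


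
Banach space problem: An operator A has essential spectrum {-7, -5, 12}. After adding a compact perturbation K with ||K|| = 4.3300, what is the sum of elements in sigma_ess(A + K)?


By Weyl's theorem, the essential spectrum is invariant under compact perturbations.
sigma_ess(A + K) = sigma_ess(A) = {-7, -5, 12}
Sum = -7 + -5 + 12 = 0

0


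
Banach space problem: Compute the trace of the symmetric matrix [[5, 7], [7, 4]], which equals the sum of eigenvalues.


For a self-adjoint (symmetric) matrix, the eigenvalues are real.
The sum of eigenvalues equals the trace of the matrix.
trace = 5 + 4 = 9

9


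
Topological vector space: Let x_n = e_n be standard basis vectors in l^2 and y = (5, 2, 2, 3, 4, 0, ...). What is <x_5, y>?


x_5 = e_5 is the standard basis vector with 1 in position 5.
<x_5, y> = y_5 = 4
As n -> infinity, <x_n, y> -> 0, confirming weak convergence of (x_n) to 0.

4


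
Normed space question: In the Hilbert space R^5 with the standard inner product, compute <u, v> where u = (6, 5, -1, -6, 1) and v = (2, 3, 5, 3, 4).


Computing the standard inner product <u, v> = sum u_i * v_i
= 6*2 + 5*3 + -1*5 + -6*3 + 1*4
= 12 + 15 + -5 + -18 + 4
= 8

8


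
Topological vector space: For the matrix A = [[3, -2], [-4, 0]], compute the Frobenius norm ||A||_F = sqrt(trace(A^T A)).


||A||_F^2 = sum a_ij^2
= 3^2 + (-2)^2 + (-4)^2 + 0^2
= 9 + 4 + 16 + 0 = 29
||A||_F = sqrt(29) = 5.3852

5.3852


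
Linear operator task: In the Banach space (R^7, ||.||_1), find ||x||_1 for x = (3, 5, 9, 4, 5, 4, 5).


The l^1 norm equals the sum of absolute values of all components.
||x||_1 = 3 + 5 + 9 + 4 + 5 + 4 + 5
= 35

35.0000


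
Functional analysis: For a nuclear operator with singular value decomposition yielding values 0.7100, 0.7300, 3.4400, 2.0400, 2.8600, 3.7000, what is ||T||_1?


The nuclear norm is the sum of all singular values.
||T||_1 = 0.7100 + 0.7300 + 3.4400 + 2.0400 + 2.8600 + 3.7000
= 13.4800

13.4800


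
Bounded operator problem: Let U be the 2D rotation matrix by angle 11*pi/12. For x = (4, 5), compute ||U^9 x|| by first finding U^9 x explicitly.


U is a rotation by theta = 11*pi/12
U^9 = rotation by 9*theta = 99*pi/12 = 3*pi/12 (mod 2*pi)
cos(3*pi/12) = 0.7071, sin(3*pi/12) = 0.7071
U^9 x = (0.7071 * 4 - 0.7071 * 5, 0.7071 * 4 + 0.7071 * 5)
= (-0.7071, 6.3640)
||U^9 x|| = sqrt((-0.7071)^2 + 6.3640^2) = sqrt(41.0000) = 6.4031

6.4031


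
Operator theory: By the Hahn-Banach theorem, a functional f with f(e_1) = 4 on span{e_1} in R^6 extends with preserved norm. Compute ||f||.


The norm of f is given by ||f|| = sup_{||x||=1} |f(x)|.
On span{e_1}, ||e_1|| = 1, so ||f|| = |f(e_1)| / ||e_1||
= |4| / 1 = 4.0000

4.0000


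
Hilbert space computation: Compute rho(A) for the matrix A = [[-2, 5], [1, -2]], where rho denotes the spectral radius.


For a 2x2 matrix, eigenvalues satisfy lambda^2 - (trace)*lambda + det = 0
trace = -2 + -2 = -4
det = -2*-2 - 5*1 = -1
discriminant = (-4)^2 - 4*(-1) = 20
spectral radius = max |eigenvalue| = 4.2361

4.2361


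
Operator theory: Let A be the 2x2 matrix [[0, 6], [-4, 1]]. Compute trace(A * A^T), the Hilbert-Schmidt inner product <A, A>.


trace(A * A^T) = sum of squares of all entries
= 0^2 + 6^2 + (-4)^2 + 1^2
= 0 + 36 + 16 + 1
= 53

53


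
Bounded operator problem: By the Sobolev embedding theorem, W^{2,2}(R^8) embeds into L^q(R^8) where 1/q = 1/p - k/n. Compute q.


Using the Sobolev embedding formula: 1/q = 1/p - k/n
1/q = 1/2 - 2/8 = 1/4
q = 1/(1/4) = 4

4.0000


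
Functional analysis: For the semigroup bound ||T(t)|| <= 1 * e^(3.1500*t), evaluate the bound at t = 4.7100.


||T(4.7100)|| <= 1 * exp(3.1500 * 4.7100)
= 1 * exp(14.8365)
= 1 * 2.7759e+06
= 2.7759e+06

2.7759e+06


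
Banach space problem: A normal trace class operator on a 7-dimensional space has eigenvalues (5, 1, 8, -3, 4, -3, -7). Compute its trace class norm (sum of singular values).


For a normal operator, singular values equal |eigenvalues|.
Trace norm = sum |lambda_i| = 5 + 1 + 8 + 3 + 4 + 3 + 7
= 31

31


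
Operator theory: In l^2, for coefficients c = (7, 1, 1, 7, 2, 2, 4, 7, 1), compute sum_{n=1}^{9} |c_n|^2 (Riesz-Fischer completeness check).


sum |c_n|^2 = 7^2 + 1^2 + 1^2 + 7^2 + 2^2 + 2^2 + 4^2 + 7^2 + 1^2
= 49 + 1 + 1 + 49 + 4 + 4 + 16 + 49 + 1
= 174

174


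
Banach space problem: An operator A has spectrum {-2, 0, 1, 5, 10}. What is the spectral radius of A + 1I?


Spectrum of A + 1I = {-1, 1, 2, 6, 11}
Spectral radius = max |lambda| over the shifted spectrum
= max(1, 1, 2, 6, 11) = 11

11


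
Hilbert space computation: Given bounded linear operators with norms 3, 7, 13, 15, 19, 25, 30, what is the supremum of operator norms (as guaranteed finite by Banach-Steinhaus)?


By the Uniform Boundedness Principle, the supremum of norms is finite.
sup_k ||T_k|| = max(3, 7, 13, 15, 19, 25, 30) = 30

30


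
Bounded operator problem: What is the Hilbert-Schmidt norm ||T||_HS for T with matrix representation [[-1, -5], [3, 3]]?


The Hilbert-Schmidt norm is sqrt(sum of squares of all entries).
Sum of squares = (-1)^2 + (-5)^2 + 3^2 + 3^2
= 1 + 25 + 9 + 9 = 44
||T||_HS = sqrt(44) = 6.6332

6.6332


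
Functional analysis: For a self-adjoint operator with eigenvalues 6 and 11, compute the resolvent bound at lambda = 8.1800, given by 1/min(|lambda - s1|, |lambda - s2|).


dist(8.1800, {6, 11}) = min(|8.1800 - 6|, |8.1800 - 11|)
= min(2.1800, 2.8200) = 2.1800
Resolvent bound = 1/2.1800 = 0.4587

0.4587


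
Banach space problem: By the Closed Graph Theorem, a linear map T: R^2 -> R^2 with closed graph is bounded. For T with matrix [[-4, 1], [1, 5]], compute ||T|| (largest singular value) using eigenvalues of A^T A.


A^T A = [[17, 1], [1, 26]]
trace(A^T A) = 43, det(A^T A) = 441
discriminant = 43^2 - 4*441 = 85
Largest eigenvalue of A^T A = (trace + sqrt(disc))/2 = 26.1098
||T|| = sqrt(26.1098) = 5.1098

5.1098


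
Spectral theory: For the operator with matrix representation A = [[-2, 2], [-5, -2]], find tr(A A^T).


trace(A * A^T) = sum of squares of all entries
= (-2)^2 + 2^2 + (-5)^2 + (-2)^2
= 4 + 4 + 25 + 4
= 37

37


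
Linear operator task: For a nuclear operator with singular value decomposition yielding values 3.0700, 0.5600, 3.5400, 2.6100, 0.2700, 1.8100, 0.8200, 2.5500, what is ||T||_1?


The nuclear norm is the sum of all singular values.
||T||_1 = 3.0700 + 0.5600 + 3.5400 + 2.6100 + 0.2700 + 1.8100 + 0.8200 + 2.5500
= 15.2300

15.2300


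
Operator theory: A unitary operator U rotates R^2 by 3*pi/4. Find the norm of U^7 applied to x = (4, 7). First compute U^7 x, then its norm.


U is a rotation by theta = 3*pi/4
U^7 = rotation by 7*theta = 21*pi/4 = 5*pi/4 (mod 2*pi)
cos(5*pi/4) = -0.7071, sin(5*pi/4) = -0.7071
U^7 x = (-0.7071 * 4 - -0.7071 * 7, -0.7071 * 4 + -0.7071 * 7)
= (2.1213, -7.7782)
||U^7 x|| = sqrt(2.1213^2 + (-7.7782)^2) = sqrt(65.0000) = 8.0623

8.0623


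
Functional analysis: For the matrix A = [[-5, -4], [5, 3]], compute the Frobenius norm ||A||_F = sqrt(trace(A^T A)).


||A||_F^2 = sum a_ij^2
= (-5)^2 + (-4)^2 + 5^2 + 3^2
= 25 + 16 + 25 + 9 = 75
||A||_F = sqrt(75) = 8.6603

8.6603


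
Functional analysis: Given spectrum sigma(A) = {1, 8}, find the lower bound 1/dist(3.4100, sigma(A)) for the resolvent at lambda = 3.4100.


dist(3.4100, {1, 8}) = min(|3.4100 - 1|, |3.4100 - 8|)
= min(2.4100, 4.5900) = 2.4100
Resolvent bound = 1/2.4100 = 0.4149

0.4149


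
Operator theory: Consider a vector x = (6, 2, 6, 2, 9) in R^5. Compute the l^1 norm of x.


The l^1 norm equals the sum of absolute values of all components.
||x||_1 = 6 + 2 + 6 + 2 + 9
= 25

25.0000


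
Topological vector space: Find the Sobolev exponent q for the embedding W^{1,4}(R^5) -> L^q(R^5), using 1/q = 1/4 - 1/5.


Using the Sobolev embedding formula: 1/q = 1/p - k/n
1/q = 1/4 - 1/5 = 1/20
q = 1/(1/20) = 20

20.0000


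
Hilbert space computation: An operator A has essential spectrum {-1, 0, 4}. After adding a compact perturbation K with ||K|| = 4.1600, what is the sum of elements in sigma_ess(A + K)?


By Weyl's theorem, the essential spectrum is invariant under compact perturbations.
sigma_ess(A + K) = sigma_ess(A) = {-1, 0, 4}
Sum = -1 + 0 + 4 = 3

3


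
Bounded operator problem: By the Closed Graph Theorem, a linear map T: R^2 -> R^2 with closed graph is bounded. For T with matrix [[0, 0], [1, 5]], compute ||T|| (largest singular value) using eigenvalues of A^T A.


A^T A = [[1, 5], [5, 25]]
trace(A^T A) = 26, det(A^T A) = 0
discriminant = 26^2 - 4*0 = 676
Largest eigenvalue of A^T A = (trace + sqrt(disc))/2 = 26.0000
||T|| = sqrt(26.0000) = 5.0990

5.0990


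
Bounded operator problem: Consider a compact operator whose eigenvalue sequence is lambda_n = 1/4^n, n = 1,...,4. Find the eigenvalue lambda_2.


The eigenvalue formula gives lambda_2 = 1/4^2
= 1/16
= 0.0625

0.0625


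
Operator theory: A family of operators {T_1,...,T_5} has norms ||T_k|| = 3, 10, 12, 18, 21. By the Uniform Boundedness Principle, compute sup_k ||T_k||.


By the Uniform Boundedness Principle, the supremum of norms is finite.
sup_k ||T_k|| = max(3, 10, 12, 18, 21) = 21

21


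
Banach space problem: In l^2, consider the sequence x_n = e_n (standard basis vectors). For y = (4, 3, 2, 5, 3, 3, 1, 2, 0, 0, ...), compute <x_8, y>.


x_8 = e_8 is the standard basis vector with 1 in position 8.
<x_8, y> = y_8 = 2
As n -> infinity, <x_n, y> -> 0, confirming weak convergence of (x_n) to 0.

2


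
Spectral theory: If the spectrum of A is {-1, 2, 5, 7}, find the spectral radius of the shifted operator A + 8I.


Spectrum of A + 8I = {7, 10, 13, 15}
Spectral radius = max |lambda| over the shifted spectrum
= max(7, 10, 13, 15) = 15

15


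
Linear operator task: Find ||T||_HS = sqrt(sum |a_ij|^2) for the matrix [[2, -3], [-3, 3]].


The Hilbert-Schmidt norm is sqrt(sum of squares of all entries).
Sum of squares = 2^2 + (-3)^2 + (-3)^2 + 3^2
= 4 + 9 + 9 + 9 = 31
||T||_HS = sqrt(31) = 5.5678

5.5678


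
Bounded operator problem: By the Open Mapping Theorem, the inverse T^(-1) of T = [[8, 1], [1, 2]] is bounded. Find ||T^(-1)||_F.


det(T) = 8*2 - 1*1 = 15
T^(-1) = (1/15) * [[2, -1], [-1, 8]] = [[0.1333, -0.0667], [-0.0667, 0.5333]]
||T^(-1)||_F^2 = 0.1333^2 + (-0.0667)^2 + (-0.0667)^2 + 0.5333^2 = 0.3111
||T^(-1)||_F = sqrt(0.3111) = 0.5578

0.5578


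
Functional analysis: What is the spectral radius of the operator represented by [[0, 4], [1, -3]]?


For a 2x2 matrix, eigenvalues satisfy lambda^2 - (trace)*lambda + det = 0
trace = 0 + -3 = -3
det = 0*-3 - 4*1 = -4
discriminant = (-3)^2 - 4*(-4) = 25
spectral radius = max |eigenvalue| = 4.0000

4.0000


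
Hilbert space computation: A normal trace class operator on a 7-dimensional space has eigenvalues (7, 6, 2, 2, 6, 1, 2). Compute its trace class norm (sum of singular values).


For a normal operator, singular values equal |eigenvalues|.
Trace norm = sum |lambda_i| = 7 + 6 + 2 + 2 + 6 + 1 + 2
= 26

26


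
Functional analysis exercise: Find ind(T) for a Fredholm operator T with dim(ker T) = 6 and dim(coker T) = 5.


The Fredholm index is defined as ind(T) = dim(ker T) - dim(coker T)
= 6 - 5
= 1

1


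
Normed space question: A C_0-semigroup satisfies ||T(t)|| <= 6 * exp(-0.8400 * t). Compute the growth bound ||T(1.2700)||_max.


||T(1.2700)|| <= 6 * exp(-0.8400 * 1.2700)
= 6 * exp(-1.0668)
= 6 * 0.3441
= 2.0646

2.0646


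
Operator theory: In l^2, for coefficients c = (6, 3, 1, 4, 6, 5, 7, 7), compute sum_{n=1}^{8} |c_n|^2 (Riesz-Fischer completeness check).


sum |c_n|^2 = 6^2 + 3^2 + 1^2 + 4^2 + 6^2 + 5^2 + 7^2 + 7^2
= 36 + 9 + 1 + 16 + 36 + 25 + 49 + 49
= 221

221


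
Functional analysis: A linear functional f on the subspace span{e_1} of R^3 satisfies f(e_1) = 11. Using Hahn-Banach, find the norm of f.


The norm of f is given by ||f|| = sup_{||x||=1} |f(x)|.
On span{e_1}, ||e_1|| = 1, so ||f|| = |f(e_1)| / ||e_1||
= |11| / 1 = 11.0000

11.0000


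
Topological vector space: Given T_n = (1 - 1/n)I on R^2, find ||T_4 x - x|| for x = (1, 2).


T_4 x - x = (1 - 1/4)x - x = -x/4
||x|| = sqrt(5) = 2.2361
||T_4 x - x|| = ||x||/4 = 2.2361/4 = 0.5590

0.5590


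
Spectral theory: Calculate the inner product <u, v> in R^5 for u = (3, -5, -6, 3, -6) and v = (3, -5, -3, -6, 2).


Computing the standard inner product <u, v> = sum u_i * v_i
= 3*3 + -5*-5 + -6*-3 + 3*-6 + -6*2
= 9 + 25 + 18 + -18 + -12
= 22

22


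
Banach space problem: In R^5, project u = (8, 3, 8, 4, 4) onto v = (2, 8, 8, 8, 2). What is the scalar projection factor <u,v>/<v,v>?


Computing <u,v> = 8*2 + 3*8 + 8*8 + 4*8 + 4*2 = 144
Computing <v,v> = 2^2 + 8^2 + 8^2 + 8^2 + 2^2 = 200
Projection coefficient = 144/200 = 0.7200

0.7200


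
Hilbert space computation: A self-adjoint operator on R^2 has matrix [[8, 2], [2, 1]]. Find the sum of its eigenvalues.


For a self-adjoint (symmetric) matrix, the eigenvalues are real.
The sum of eigenvalues equals the trace of the matrix.
trace = 8 + 1 = 9

9


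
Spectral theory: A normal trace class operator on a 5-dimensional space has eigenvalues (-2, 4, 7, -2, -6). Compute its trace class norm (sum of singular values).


For a normal operator, singular values equal |eigenvalues|.
Trace norm = sum |lambda_i| = 2 + 4 + 7 + 2 + 6
= 21

21


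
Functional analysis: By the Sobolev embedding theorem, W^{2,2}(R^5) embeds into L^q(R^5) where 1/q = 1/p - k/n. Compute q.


Using the Sobolev embedding formula: 1/q = 1/p - k/n
1/q = 1/2 - 2/5 = 1/10
q = 1/(1/10) = 10

10.0000


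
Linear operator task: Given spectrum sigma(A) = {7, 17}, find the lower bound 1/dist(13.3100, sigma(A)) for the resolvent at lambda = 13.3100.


dist(13.3100, {7, 17}) = min(|13.3100 - 7|, |13.3100 - 17|)
= min(6.3100, 3.6900) = 3.6900
Resolvent bound = 1/3.6900 = 0.2710

0.2710


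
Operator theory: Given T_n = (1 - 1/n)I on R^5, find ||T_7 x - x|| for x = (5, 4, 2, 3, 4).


T_7 x - x = (1 - 1/7)x - x = -x/7
||x|| = sqrt(70) = 8.3666
||T_7 x - x|| = ||x||/7 = 8.3666/7 = 1.1952

1.1952


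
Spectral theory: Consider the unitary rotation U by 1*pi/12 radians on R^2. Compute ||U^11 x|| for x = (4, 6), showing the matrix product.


U is a rotation by theta = 1*pi/12
U^11 = rotation by 11*theta = 11*pi/12
cos(11*pi/12) = -0.9659, sin(11*pi/12) = 0.2588
U^11 x = (-0.9659 * 4 - 0.2588 * 6, 0.2588 * 4 + -0.9659 * 6)
= (-5.4166, -4.7603)
||U^11 x|| = sqrt((-5.4166)^2 + (-4.7603)^2) = sqrt(52.0000) = 7.2111

7.2111


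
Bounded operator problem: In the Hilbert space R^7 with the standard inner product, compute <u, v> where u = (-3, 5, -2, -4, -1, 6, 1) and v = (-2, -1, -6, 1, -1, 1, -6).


Computing the standard inner product <u, v> = sum u_i * v_i
= -3*-2 + 5*-1 + -2*-6 + -4*1 + -1*-1 + 6*1 + 1*-6
= 6 + -5 + 12 + -4 + 1 + 6 + -6
= 10

10


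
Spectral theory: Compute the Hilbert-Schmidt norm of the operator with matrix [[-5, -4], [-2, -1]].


The Hilbert-Schmidt norm is sqrt(sum of squares of all entries).
Sum of squares = (-5)^2 + (-4)^2 + (-2)^2 + (-1)^2
= 25 + 16 + 4 + 1 = 46
||T||_HS = sqrt(46) = 6.7823

6.7823


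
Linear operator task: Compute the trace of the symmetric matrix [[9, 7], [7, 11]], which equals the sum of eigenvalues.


For a self-adjoint (symmetric) matrix, the eigenvalues are real.
The sum of eigenvalues equals the trace of the matrix.
trace = 9 + 11 = 20

20


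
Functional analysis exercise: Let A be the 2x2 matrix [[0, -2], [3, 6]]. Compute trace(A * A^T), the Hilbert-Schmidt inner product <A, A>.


trace(A * A^T) = sum of squares of all entries
= 0^2 + (-2)^2 + 3^2 + 6^2
= 0 + 4 + 9 + 36
= 49

49


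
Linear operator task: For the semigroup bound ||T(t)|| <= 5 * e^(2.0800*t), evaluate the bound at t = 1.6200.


||T(1.6200)|| <= 5 * exp(2.0800 * 1.6200)
= 5 * exp(3.3696)
= 5 * 29.0669
= 145.3345

145.3345


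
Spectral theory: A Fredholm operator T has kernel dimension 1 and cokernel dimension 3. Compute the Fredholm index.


The Fredholm index is defined as ind(T) = dim(ker T) - dim(coker T)
= 1 - 3
= -2

-2


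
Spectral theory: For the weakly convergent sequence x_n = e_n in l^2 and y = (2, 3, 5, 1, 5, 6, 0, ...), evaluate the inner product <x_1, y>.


x_1 = e_1 is the standard basis vector with 1 in position 1.
<x_1, y> = y_1 = 2
As n -> infinity, <x_n, y> -> 0, confirming weak convergence of (x_n) to 0.

2


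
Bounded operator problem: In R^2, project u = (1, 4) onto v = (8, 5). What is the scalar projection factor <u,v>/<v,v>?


Computing <u,v> = 1*8 + 4*5 = 28
Computing <v,v> = 8^2 + 5^2 = 89
Projection coefficient = 28/89 = 0.3146

0.3146


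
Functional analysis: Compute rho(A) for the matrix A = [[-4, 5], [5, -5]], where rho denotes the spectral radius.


For a 2x2 matrix, eigenvalues satisfy lambda^2 - (trace)*lambda + det = 0
trace = -4 + -5 = -9
det = -4*-5 - 5*5 = -5
discriminant = (-9)^2 - 4*(-5) = 101
spectral radius = max |eigenvalue| = 9.5249

9.5249


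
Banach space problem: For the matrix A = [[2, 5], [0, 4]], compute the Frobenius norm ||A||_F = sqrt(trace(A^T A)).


||A||_F^2 = sum a_ij^2
= 2^2 + 5^2 + 0^2 + 4^2
= 4 + 25 + 0 + 16 = 45
||A||_F = sqrt(45) = 6.7082

6.7082


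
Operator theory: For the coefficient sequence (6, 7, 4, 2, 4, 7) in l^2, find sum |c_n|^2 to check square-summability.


sum |c_n|^2 = 6^2 + 7^2 + 4^2 + 2^2 + 4^2 + 7^2
= 36 + 49 + 16 + 4 + 16 + 49
= 170

170


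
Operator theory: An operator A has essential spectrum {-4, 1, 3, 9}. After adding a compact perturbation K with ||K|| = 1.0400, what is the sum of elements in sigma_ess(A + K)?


By Weyl's theorem, the essential spectrum is invariant under compact perturbations.
sigma_ess(A + K) = sigma_ess(A) = {-4, 1, 3, 9}
Sum = -4 + 1 + 3 + 9 = 9

9


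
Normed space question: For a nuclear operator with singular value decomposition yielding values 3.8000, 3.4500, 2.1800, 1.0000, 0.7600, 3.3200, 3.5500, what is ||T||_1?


The nuclear norm is the sum of all singular values.
||T||_1 = 3.8000 + 3.4500 + 2.1800 + 1.0000 + 0.7600 + 3.3200 + 3.5500
= 18.0600

18.0600


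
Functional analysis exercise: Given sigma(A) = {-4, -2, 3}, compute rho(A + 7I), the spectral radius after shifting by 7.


Spectrum of A + 7I = {3, 5, 10}
Spectral radius = max |lambda| over the shifted spectrum
= max(3, 5, 10) = 10

10


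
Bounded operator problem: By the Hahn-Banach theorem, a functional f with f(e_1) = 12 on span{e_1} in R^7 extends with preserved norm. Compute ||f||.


The norm of f is given by ||f|| = sup_{||x||=1} |f(x)|.
On span{e_1}, ||e_1|| = 1, so ||f|| = |f(e_1)| / ||e_1||
= |12| / 1 = 12.0000

12.0000


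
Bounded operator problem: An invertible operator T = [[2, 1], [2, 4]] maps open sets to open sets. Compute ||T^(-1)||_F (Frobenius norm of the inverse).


det(T) = 2*4 - 1*2 = 6
T^(-1) = (1/6) * [[4, -1], [-2, 2]] = [[0.6667, -0.1667], [-0.3333, 0.3333]]
||T^(-1)||_F^2 = 0.6667^2 + (-0.1667)^2 + (-0.3333)^2 + 0.3333^2 = 0.6944
||T^(-1)||_F = sqrt(0.6944) = 0.8333

0.8333


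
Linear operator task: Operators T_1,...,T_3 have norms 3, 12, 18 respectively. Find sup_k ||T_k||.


By the Uniform Boundedness Principle, the supremum of norms is finite.
sup_k ||T_k|| = max(3, 12, 18) = 18

18


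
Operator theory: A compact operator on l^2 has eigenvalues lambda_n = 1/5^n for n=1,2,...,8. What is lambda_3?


The eigenvalue formula gives lambda_3 = 1/5^3
= 1/125
= 0.0080

0.0080


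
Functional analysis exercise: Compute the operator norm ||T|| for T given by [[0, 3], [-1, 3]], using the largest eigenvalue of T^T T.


A^T A = [[1, -3], [-3, 18]]
trace(A^T A) = 19, det(A^T A) = 9
discriminant = 19^2 - 4*9 = 325
Largest eigenvalue of A^T A = (trace + sqrt(disc))/2 = 18.5139
||T|| = sqrt(18.5139) = 4.3028

4.3028


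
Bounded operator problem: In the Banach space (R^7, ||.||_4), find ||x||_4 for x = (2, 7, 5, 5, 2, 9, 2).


The l^4 norm = (sum |x_i|^4)^(1/4)
Sum of 4th powers = 16 + 2401 + 625 + 625 + 16 + 6561 + 16 = 10260
||x||_4 = (10260)^(1/4) = 10.0644

10.0644


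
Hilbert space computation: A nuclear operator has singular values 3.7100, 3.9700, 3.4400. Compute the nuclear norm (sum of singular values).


The nuclear norm is the sum of all singular values.
||T||_1 = 3.7100 + 3.9700 + 3.4400
= 11.1200

11.1200


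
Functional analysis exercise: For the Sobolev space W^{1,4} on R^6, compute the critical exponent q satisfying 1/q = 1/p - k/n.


Using the Sobolev embedding formula: 1/q = 1/p - k/n
1/q = 1/4 - 1/6 = 1/12
q = 1/(1/12) = 12

12.0000


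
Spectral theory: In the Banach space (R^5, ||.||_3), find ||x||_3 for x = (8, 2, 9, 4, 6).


The l^3 norm = (sum |x_i|^3)^(1/3)
Sum of 3th powers = 512 + 8 + 729 + 64 + 216 = 1529
||x||_3 = (1529)^(1/3) = 11.5204

11.5204


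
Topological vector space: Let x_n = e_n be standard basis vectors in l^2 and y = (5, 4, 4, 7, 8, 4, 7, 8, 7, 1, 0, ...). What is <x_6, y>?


x_6 = e_6 is the standard basis vector with 1 in position 6.
<x_6, y> = y_6 = 4
As n -> infinity, <x_n, y> -> 0, confirming weak convergence of (x_n) to 0.

4


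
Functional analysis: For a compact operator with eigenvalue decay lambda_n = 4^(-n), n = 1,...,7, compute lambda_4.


The eigenvalue formula gives lambda_4 = 1/4^4
= 1/256
= 0.0039

0.0039


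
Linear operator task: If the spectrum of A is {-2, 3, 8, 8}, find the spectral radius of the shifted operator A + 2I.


Spectrum of A + 2I = {0, 5, 10, 10}
Spectral radius = max |lambda| over the shifted spectrum
= max(0, 5, 10, 10) = 10

10


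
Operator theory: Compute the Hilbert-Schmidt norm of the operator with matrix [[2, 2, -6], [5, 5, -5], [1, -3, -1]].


The Hilbert-Schmidt norm is sqrt(sum of squares of all entries).
Sum of squares = 2^2 + 2^2 + (-6)^2 + 5^2 + 5^2 + (-5)^2 + 1^2 + (-3)^2 + (-1)^2
= 4 + 4 + 36 + 25 + 25 + 25 + 1 + 9 + 1 = 130
||T||_HS = sqrt(130) = 11.4018

11.4018


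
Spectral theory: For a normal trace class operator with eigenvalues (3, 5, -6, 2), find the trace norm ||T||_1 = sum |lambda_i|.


For a normal operator, singular values equal |eigenvalues|.
Trace norm = sum |lambda_i| = 3 + 5 + 6 + 2
= 16

16


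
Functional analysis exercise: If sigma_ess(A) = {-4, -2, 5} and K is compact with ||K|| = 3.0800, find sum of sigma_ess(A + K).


By Weyl's theorem, the essential spectrum is invariant under compact perturbations.
sigma_ess(A + K) = sigma_ess(A) = {-4, -2, 5}
Sum = -4 + -2 + 5 = -1

-1


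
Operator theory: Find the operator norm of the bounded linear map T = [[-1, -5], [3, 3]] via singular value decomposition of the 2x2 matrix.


A^T A = [[10, 14], [14, 34]]
trace(A^T A) = 44, det(A^T A) = 144
discriminant = 44^2 - 4*144 = 1360
Largest eigenvalue of A^T A = (trace + sqrt(disc))/2 = 40.4391
||T|| = sqrt(40.4391) = 6.3592

6.3592


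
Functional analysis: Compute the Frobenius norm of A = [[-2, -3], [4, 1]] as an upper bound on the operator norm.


||A||_F^2 = sum a_ij^2
= (-2)^2 + (-3)^2 + 4^2 + 1^2
= 4 + 9 + 16 + 1 = 30
||A||_F = sqrt(30) = 5.4772

5.4772


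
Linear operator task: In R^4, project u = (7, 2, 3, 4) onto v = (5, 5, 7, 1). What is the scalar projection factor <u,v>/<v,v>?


Computing <u,v> = 7*5 + 2*5 + 3*7 + 4*1 = 70
Computing <v,v> = 5^2 + 5^2 + 7^2 + 1^2 = 100
Projection coefficient = 70/100 = 0.7000

0.7000


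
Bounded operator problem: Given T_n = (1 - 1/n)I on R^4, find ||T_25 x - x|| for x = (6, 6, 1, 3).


T_25 x - x = (1 - 1/25)x - x = -x/25
||x|| = sqrt(82) = 9.0554
||T_25 x - x|| = ||x||/25 = 9.0554/25 = 0.3622

0.3622


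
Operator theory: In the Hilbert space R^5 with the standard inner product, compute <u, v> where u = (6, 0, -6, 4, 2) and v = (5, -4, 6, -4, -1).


Computing the standard inner product <u, v> = sum u_i * v_i
= 6*5 + 0*-4 + -6*6 + 4*-4 + 2*-1
= 30 + 0 + -36 + -16 + -2
= -24

-24


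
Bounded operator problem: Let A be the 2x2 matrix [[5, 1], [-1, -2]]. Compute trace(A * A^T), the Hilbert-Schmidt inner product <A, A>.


trace(A * A^T) = sum of squares of all entries
= 5^2 + 1^2 + (-1)^2 + (-2)^2
= 25 + 1 + 1 + 4
= 31

31


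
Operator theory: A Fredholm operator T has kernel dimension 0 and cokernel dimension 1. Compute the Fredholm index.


The Fredholm index is defined as ind(T) = dim(ker T) - dim(coker T)
= 0 - 1
= -1

-1


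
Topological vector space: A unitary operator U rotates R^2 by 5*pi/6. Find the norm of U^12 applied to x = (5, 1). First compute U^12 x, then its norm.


U is a rotation by theta = 5*pi/6
U^12 = rotation by 12*theta = 60*pi/6 = 0*pi/6 (mod 2*pi)
cos(0*pi/6) = 1.0000, sin(0*pi/6) = 0.0000
U^12 x = (1.0000 * 5 - 0.0000 * 1, 0.0000 * 5 + 1.0000 * 1)
= (5.0000, 1.0000)
||U^12 x|| = sqrt(5.0000^2 + 1.0000^2) = sqrt(26.0000) = 5.0990

5.0990


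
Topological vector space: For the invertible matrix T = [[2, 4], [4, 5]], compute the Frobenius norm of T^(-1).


det(T) = 2*5 - 4*4 = -6
T^(-1) = (1/-6) * [[5, -4], [-4, 2]] = [[-0.8333, 0.6667], [0.6667, -0.3333]]
||T^(-1)||_F^2 = (-0.8333)^2 + 0.6667^2 + 0.6667^2 + (-0.3333)^2 = 1.6944
||T^(-1)||_F = sqrt(1.6944) = 1.3017

1.3017


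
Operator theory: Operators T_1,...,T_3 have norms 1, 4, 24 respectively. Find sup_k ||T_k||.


By the Uniform Boundedness Principle, the supremum of norms is finite.
sup_k ||T_k|| = max(1, 4, 24) = 24

24


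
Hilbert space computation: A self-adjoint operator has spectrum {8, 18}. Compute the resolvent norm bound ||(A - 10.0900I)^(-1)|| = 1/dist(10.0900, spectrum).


dist(10.0900, {8, 18}) = min(|10.0900 - 8|, |10.0900 - 18|)
= min(2.0900, 7.9100) = 2.0900
Resolvent bound = 1/2.0900 = 0.4785

0.4785


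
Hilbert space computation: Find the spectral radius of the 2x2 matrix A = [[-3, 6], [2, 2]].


For a 2x2 matrix, eigenvalues satisfy lambda^2 - (trace)*lambda + det = 0
trace = -3 + 2 = -1
det = -3*2 - 6*2 = -18
discriminant = (-1)^2 - 4*(-18) = 73
spectral radius = max |eigenvalue| = 4.7720

4.7720


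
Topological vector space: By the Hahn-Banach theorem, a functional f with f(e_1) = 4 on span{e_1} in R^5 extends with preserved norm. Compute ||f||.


The norm of f is given by ||f|| = sup_{||x||=1} |f(x)|.
On span{e_1}, ||e_1|| = 1, so ||f|| = |f(e_1)| / ||e_1||
= |4| / 1 = 4.0000

4.0000


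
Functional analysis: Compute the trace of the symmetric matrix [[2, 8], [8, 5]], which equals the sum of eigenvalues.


For a self-adjoint (symmetric) matrix, the eigenvalues are real.
The sum of eigenvalues equals the trace of the matrix.
trace = 2 + 5 = 7

7


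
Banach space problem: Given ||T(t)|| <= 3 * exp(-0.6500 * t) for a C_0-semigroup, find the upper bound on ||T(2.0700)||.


||T(2.0700)|| <= 3 * exp(-0.6500 * 2.0700)
= 3 * exp(-1.3455)
= 3 * 0.2604
= 0.7812

0.7812


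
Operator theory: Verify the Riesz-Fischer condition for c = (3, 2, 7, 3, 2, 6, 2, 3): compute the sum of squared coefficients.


sum |c_n|^2 = 3^2 + 2^2 + 7^2 + 3^2 + 2^2 + 6^2 + 2^2 + 3^2
= 9 + 4 + 49 + 9 + 4 + 36 + 4 + 9
= 124

124


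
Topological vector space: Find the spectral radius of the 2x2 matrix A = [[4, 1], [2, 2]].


For a 2x2 matrix, eigenvalues satisfy lambda^2 - (trace)*lambda + det = 0
trace = 4 + 2 = 6
det = 4*2 - 1*2 = 6
discriminant = 6^2 - 4*(6) = 12
spectral radius = max |eigenvalue| = 4.7321

4.7321


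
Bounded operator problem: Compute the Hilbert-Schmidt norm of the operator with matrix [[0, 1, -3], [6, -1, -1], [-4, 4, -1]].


The Hilbert-Schmidt norm is sqrt(sum of squares of all entries).
Sum of squares = 0^2 + 1^2 + (-3)^2 + 6^2 + (-1)^2 + (-1)^2 + (-4)^2 + 4^2 + (-1)^2
= 0 + 1 + 9 + 36 + 1 + 1 + 16 + 16 + 1 = 81
||T||_HS = sqrt(81) = 9.0000

9.0000


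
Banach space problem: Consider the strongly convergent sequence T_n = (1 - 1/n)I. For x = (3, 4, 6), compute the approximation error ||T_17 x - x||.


T_17 x - x = (1 - 1/17)x - x = -x/17
||x|| = sqrt(61) = 7.8102
||T_17 x - x|| = ||x||/17 = 7.8102/17 = 0.4594

0.4594


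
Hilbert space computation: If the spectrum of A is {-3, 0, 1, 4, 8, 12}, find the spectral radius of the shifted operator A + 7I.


Spectrum of A + 7I = {4, 7, 8, 11, 15, 19}
Spectral radius = max |lambda| over the shifted spectrum
= max(4, 7, 8, 11, 15, 19) = 19

19


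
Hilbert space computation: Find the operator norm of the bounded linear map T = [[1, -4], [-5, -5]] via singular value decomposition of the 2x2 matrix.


A^T A = [[26, 21], [21, 41]]
trace(A^T A) = 67, det(A^T A) = 625
discriminant = 67^2 - 4*625 = 1989
Largest eigenvalue of A^T A = (trace + sqrt(disc))/2 = 55.7991
||T|| = sqrt(55.7991) = 7.4699

7.4699


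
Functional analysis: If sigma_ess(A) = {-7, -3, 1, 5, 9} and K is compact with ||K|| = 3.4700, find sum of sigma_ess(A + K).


By Weyl's theorem, the essential spectrum is invariant under compact perturbations.
sigma_ess(A + K) = sigma_ess(A) = {-7, -3, 1, 5, 9}
Sum = -7 + -3 + 1 + 5 + 9 = 5

5


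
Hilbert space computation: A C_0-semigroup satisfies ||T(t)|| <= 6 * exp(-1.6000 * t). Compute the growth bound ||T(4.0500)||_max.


||T(4.0500)|| <= 6 * exp(-1.6000 * 4.0500)
= 6 * exp(-6.4800)
= 6 * 0.0015
= 0.0092

0.0092


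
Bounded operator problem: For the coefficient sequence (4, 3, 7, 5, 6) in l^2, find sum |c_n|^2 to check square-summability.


sum |c_n|^2 = 4^2 + 3^2 + 7^2 + 5^2 + 6^2
= 16 + 9 + 49 + 25 + 36
= 135

135


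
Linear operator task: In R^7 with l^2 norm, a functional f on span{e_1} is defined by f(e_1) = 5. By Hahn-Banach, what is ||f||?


The norm of f is given by ||f|| = sup_{||x||=1} |f(x)|.
On span{e_1}, ||e_1|| = 1, so ||f|| = |f(e_1)| / ||e_1||
= |5| / 1 = 5.0000

5.0000


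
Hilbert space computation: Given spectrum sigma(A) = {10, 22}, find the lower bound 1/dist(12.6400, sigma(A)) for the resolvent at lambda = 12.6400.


dist(12.6400, {10, 22}) = min(|12.6400 - 10|, |12.6400 - 22|)
= min(2.6400, 9.3600) = 2.6400
Resolvent bound = 1/2.6400 = 0.3788

0.3788


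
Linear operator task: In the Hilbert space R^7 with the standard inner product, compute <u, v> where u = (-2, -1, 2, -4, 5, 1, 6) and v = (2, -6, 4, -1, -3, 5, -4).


Computing the standard inner product <u, v> = sum u_i * v_i
= -2*2 + -1*-6 + 2*4 + -4*-1 + 5*-3 + 1*5 + 6*-4
= -4 + 6 + 8 + 4 + -15 + 5 + -24
= -20

-20


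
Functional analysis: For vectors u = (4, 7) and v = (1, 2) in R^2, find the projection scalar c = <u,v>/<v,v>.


Computing <u,v> = 4*1 + 7*2 = 18
Computing <v,v> = 1^2 + 2^2 = 5
Projection coefficient = 18/5 = 3.6000

3.6000


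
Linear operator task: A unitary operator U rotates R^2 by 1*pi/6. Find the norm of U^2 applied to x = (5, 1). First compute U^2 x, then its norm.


U is a rotation by theta = 1*pi/6
U^2 = rotation by 2*theta = 2*pi/6
cos(2*pi/6) = 0.5000, sin(2*pi/6) = 0.8660
U^2 x = (0.5000 * 5 - 0.8660 * 1, 0.8660 * 5 + 0.5000 * 1)
= (1.6340, 4.8301)
||U^2 x|| = sqrt(1.6340^2 + 4.8301^2) = sqrt(26.0000) = 5.0990

5.0990


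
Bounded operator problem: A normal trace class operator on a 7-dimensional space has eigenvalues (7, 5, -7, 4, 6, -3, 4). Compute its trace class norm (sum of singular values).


For a normal operator, singular values equal |eigenvalues|.
Trace norm = sum |lambda_i| = 7 + 5 + 7 + 4 + 6 + 3 + 4
= 36

36


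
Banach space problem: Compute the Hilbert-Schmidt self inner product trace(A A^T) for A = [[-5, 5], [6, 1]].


trace(A * A^T) = sum of squares of all entries
= (-5)^2 + 5^2 + 6^2 + 1^2
= 25 + 25 + 36 + 1
= 87

87


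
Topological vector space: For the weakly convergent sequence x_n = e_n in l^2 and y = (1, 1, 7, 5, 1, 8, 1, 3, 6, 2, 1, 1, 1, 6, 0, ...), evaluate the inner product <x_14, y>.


x_14 = e_14 is the standard basis vector with 1 in position 14.
<x_14, y> = y_14 = 6
As n -> infinity, <x_n, y> -> 0, confirming weak convergence of (x_n) to 0.

6


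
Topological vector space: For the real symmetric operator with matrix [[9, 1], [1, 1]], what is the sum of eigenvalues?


For a self-adjoint (symmetric) matrix, the eigenvalues are real.
The sum of eigenvalues equals the trace of the matrix.
trace = 9 + 1 = 10

10


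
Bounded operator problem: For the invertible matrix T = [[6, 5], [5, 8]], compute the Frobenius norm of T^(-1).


det(T) = 6*8 - 5*5 = 23
T^(-1) = (1/23) * [[8, -5], [-5, 6]] = [[0.3478, -0.2174], [-0.2174, 0.2609]]
||T^(-1)||_F^2 = 0.3478^2 + (-0.2174)^2 + (-0.2174)^2 + 0.2609^2 = 0.2836
||T^(-1)||_F = sqrt(0.2836) = 0.5325

0.5325


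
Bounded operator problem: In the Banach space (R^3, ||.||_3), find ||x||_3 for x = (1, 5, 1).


The l^3 norm = (sum |x_i|^3)^(1/3)
Sum of 3th powers = 1 + 125 + 1 = 127
||x||_3 = (127)^(1/3) = 5.0265

5.0265


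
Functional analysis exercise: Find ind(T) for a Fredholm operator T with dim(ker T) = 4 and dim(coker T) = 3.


The Fredholm index is defined as ind(T) = dim(ker T) - dim(coker T)
= 4 - 3
= 1

1


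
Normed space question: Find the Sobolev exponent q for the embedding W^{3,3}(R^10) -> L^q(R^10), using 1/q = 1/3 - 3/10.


Using the Sobolev embedding formula: 1/q = 1/p - k/n
1/q = 1/3 - 3/10 = 1/30
q = 1/(1/30) = 30

30.0000


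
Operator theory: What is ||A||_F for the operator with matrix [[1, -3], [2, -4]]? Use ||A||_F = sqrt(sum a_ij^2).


||A||_F^2 = sum a_ij^2
= 1^2 + (-3)^2 + 2^2 + (-4)^2
= 1 + 9 + 4 + 16 = 30
||A||_F = sqrt(30) = 5.4772

5.4772


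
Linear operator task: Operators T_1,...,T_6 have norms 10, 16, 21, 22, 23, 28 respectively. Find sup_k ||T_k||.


By the Uniform Boundedness Principle, the supremum of norms is finite.
sup_k ||T_k|| = max(10, 16, 21, 22, 23, 28) = 28

28


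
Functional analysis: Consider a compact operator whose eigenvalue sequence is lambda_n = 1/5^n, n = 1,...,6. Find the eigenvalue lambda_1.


The eigenvalue formula gives lambda_1 = 1/5^1
= 1/5
= 0.2000

0.2000


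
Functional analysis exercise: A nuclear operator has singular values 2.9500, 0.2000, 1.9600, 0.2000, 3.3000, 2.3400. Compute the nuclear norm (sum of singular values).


The nuclear norm is the sum of all singular values.
||T||_1 = 2.9500 + 0.2000 + 1.9600 + 0.2000 + 3.3000 + 2.3400
= 10.9500

10.9500


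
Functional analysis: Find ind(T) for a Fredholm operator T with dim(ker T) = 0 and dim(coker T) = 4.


The Fredholm index is defined as ind(T) = dim(ker T) - dim(coker T)
= 0 - 4
= -4

-4


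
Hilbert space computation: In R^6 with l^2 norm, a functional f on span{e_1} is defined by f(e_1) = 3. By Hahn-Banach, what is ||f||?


The norm of f is given by ||f|| = sup_{||x||=1} |f(x)|.
On span{e_1}, ||e_1|| = 1, so ||f|| = |f(e_1)| / ||e_1||
= |3| / 1 = 3.0000

3.0000


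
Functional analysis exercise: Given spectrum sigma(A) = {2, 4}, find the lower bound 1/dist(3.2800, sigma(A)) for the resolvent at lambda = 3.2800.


dist(3.2800, {2, 4}) = min(|3.2800 - 2|, |3.2800 - 4|)
= min(1.2800, 0.7200) = 0.7200
Resolvent bound = 1/0.7200 = 1.3889

1.3889


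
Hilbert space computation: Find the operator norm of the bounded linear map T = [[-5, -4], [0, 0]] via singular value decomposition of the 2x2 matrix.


A^T A = [[25, 20], [20, 16]]
trace(A^T A) = 41, det(A^T A) = 0
discriminant = 41^2 - 4*0 = 1681
Largest eigenvalue of A^T A = (trace + sqrt(disc))/2 = 41.0000
||T|| = sqrt(41.0000) = 6.4031

6.4031


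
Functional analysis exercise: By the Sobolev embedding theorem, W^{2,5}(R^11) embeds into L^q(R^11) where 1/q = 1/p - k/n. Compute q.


Using the Sobolev embedding formula: 1/q = 1/p - k/n
1/q = 1/5 - 2/11 = 1/55
q = 1/(1/55) = 55

55.0000


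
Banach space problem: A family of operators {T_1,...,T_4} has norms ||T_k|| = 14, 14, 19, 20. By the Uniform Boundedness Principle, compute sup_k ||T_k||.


By the Uniform Boundedness Principle, the supremum of norms is finite.
sup_k ||T_k|| = max(14, 14, 19, 20) = 20

20


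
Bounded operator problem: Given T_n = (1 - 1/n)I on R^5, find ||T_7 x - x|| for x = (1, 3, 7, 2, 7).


T_7 x - x = (1 - 1/7)x - x = -x/7
||x|| = sqrt(112) = 10.5830
||T_7 x - x|| = ||x||/7 = 10.5830/7 = 1.5119

1.5119


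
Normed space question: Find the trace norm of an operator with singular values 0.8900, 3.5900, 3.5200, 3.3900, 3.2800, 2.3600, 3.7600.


The nuclear norm is the sum of all singular values.
||T||_1 = 0.8900 + 3.5900 + 3.5200 + 3.3900 + 3.2800 + 2.3600 + 3.7600
= 20.7900

20.7900


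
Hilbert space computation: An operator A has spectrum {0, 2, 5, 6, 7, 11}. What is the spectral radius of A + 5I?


Spectrum of A + 5I = {5, 7, 10, 11, 12, 16}
Spectral radius = max |lambda| over the shifted spectrum
= max(5, 7, 10, 11, 12, 16) = 16

16


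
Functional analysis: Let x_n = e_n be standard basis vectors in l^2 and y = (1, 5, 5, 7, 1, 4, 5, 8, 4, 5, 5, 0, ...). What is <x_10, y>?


x_10 = e_10 is the standard basis vector with 1 in position 10.
<x_10, y> = y_10 = 5
As n -> infinity, <x_n, y> -> 0, confirming weak convergence of (x_n) to 0.

5


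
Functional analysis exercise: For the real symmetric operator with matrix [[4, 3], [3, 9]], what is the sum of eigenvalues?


For a self-adjoint (symmetric) matrix, the eigenvalues are real.
The sum of eigenvalues equals the trace of the matrix.
trace = 4 + 9 = 13

13


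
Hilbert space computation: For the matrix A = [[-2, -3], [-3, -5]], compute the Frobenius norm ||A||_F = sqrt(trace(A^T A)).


||A||_F^2 = sum a_ij^2
= (-2)^2 + (-3)^2 + (-3)^2 + (-5)^2
= 4 + 9 + 9 + 25 = 47
||A||_F = sqrt(47) = 6.8557

6.8557


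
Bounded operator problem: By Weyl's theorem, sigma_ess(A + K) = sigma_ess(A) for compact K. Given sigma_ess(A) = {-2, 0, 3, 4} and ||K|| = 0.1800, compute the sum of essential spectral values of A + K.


By Weyl's theorem, the essential spectrum is invariant under compact perturbations.
sigma_ess(A + K) = sigma_ess(A) = {-2, 0, 3, 4}
Sum = -2 + 0 + 3 + 4 = 5

5


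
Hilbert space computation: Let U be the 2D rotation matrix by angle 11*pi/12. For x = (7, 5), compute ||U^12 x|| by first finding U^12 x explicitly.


U is a rotation by theta = 11*pi/12
U^12 = rotation by 12*theta = 132*pi/12 = 12*pi/12 (mod 2*pi)
cos(12*pi/12) = -1.0000, sin(12*pi/12) = 0.0000
U^12 x = (-1.0000 * 7 - 0.0000 * 5, 0.0000 * 7 + -1.0000 * 5)
= (-7.0000, -5.0000)
||U^12 x|| = sqrt((-7.0000)^2 + (-5.0000)^2) = sqrt(74.0000) = 8.6023

8.6023


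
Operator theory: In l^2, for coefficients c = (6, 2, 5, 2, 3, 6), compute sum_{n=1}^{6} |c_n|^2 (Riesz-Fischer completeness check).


sum |c_n|^2 = 6^2 + 2^2 + 5^2 + 2^2 + 3^2 + 6^2
= 36 + 4 + 25 + 4 + 9 + 36
= 114

114


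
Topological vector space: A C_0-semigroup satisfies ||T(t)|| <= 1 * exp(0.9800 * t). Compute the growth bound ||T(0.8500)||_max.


||T(0.8500)|| <= 1 * exp(0.9800 * 0.8500)
= 1 * exp(0.8330)
= 1 * 2.3002
= 2.3002

2.3002
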